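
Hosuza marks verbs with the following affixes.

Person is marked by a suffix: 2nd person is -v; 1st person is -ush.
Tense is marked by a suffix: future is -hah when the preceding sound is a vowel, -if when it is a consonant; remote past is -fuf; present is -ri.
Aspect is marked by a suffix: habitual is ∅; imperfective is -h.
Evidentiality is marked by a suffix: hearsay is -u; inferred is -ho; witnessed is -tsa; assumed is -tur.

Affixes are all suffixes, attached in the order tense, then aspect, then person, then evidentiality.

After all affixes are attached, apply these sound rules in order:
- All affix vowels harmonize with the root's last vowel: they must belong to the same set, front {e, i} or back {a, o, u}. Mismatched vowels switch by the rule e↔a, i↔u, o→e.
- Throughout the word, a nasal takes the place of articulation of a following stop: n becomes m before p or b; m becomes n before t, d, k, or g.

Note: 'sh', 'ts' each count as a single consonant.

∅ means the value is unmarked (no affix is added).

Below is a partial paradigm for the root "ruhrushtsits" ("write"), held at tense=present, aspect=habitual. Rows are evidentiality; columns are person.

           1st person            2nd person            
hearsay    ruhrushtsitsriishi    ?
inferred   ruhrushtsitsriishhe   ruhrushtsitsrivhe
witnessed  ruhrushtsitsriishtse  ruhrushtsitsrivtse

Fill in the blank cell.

ruhrushtsitsrivi

Attach tense present -ri → ruhrushtsitsri.
aspect = habitual: zero marking, form stays ruhrushtsitsri.
Attach person 2nd person -v → ruhrushtsitsriv.
Attach evidentiality hearsay -u → ruhrushtsitsrivu.
Apply vowel harmony: ruhrushtsitsrivu → ruhrushtsitsrivi.
Nasal assimilation: no change.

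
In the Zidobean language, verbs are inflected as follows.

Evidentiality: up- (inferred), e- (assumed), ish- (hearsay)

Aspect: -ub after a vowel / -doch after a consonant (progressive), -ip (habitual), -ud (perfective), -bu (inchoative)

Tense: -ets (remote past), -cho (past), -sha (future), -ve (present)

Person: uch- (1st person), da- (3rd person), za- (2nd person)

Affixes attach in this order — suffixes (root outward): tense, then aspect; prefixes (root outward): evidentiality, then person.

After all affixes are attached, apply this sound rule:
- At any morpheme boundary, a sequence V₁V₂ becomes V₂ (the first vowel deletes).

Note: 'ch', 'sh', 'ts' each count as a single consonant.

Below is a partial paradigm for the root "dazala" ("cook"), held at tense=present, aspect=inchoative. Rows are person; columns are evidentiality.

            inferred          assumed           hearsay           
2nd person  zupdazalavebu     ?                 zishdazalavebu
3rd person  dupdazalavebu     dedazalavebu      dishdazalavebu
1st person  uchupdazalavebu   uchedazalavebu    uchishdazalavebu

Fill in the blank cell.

Attach evidentiality assumed e- → edazala.
Attach tense present -ve → edazalave.
Attach person 2nd person za- → zaedazalave.
Attach aspect inchoative -bu → zaedazalavebu.
Apply vowel deletion: zaedazalavebu → zedazalavebu.

zedazalavebu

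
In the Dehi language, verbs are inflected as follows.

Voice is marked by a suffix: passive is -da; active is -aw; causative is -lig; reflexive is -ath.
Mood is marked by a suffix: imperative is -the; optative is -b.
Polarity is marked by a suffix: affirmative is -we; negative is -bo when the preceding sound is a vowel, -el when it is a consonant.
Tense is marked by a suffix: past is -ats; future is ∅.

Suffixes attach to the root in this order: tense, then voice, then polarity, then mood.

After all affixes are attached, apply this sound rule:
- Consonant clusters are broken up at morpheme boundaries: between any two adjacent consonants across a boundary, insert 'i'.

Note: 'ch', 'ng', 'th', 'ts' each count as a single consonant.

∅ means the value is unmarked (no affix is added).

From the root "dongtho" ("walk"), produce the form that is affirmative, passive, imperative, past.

Attach tense past -ats → dongthoats.
Attach voice passive -da → dongthoatsda.
Attach polarity affirmative -we → dongthoatsdawe.
Attach mood imperative -the → dongthoatsdawethe.
Apply epenthesis: dongthoatsdawethe → dongthoatsidawethe.

dongthoatsidawethe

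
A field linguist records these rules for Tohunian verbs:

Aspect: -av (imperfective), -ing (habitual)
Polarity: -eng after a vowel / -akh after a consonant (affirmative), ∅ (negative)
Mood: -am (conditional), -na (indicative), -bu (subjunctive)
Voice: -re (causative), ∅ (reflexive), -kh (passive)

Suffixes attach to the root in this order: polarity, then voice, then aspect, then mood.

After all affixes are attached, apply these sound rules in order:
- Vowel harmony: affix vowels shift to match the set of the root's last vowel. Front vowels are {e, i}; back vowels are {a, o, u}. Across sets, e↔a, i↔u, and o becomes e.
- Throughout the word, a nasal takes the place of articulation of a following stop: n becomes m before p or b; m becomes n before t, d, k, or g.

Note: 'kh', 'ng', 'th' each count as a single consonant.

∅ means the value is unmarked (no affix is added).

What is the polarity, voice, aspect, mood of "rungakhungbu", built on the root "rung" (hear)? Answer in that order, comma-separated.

affirmative, reflexive, habitual, subjunctive

Segment: rung-akh-ing-bu.
polarity: -eng/akh → affirmative.
voice: ∅ → reflexive.
aspect: -ing → habitual.
mood: -bu → subjunctive.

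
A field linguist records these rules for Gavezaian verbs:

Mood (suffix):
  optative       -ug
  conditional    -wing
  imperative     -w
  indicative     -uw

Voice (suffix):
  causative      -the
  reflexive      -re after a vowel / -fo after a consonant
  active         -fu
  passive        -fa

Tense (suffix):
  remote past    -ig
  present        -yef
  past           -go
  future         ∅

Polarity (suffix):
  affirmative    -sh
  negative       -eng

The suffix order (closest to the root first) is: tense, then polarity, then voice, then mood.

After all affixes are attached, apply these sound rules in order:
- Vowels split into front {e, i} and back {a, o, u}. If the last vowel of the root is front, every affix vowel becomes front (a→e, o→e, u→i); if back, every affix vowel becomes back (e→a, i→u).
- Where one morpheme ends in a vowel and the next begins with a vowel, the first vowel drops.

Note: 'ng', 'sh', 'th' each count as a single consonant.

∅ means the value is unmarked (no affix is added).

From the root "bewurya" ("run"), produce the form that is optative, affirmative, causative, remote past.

bewuryugshthug

Attach tense remote past -ig → bewuryaig.
Attach polarity affirmative -sh → bewuryaigsh.
Attach voice causative -the → bewuryaigshthe.
Attach mood optative -ug → bewuryaigshtheug.
Apply vowel harmony: bewuryaigshtheug → bewuryaugshthaug.
Apply vowel deletion: bewuryaugshthaug → bewuryugshthug.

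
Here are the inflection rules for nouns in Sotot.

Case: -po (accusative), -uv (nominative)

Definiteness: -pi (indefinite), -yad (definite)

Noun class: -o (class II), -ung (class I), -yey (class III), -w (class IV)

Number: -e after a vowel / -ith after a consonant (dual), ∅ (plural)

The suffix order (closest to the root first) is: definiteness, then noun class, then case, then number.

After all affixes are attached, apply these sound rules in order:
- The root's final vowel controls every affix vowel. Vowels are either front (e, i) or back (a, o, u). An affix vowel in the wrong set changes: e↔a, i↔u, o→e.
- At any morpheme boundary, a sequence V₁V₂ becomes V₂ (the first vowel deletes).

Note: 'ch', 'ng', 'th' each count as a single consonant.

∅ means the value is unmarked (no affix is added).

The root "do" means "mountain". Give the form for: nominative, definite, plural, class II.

doyaduv

Attach definiteness definite -yad → doyad.
Attach noun class class II -o → doyado.
Attach case nominative -uv → doyadouv.
number = plural: zero marking, form stays doyadouv.
Vowel harmony: no change.
Apply vowel deletion: doyadouv → doyaduv.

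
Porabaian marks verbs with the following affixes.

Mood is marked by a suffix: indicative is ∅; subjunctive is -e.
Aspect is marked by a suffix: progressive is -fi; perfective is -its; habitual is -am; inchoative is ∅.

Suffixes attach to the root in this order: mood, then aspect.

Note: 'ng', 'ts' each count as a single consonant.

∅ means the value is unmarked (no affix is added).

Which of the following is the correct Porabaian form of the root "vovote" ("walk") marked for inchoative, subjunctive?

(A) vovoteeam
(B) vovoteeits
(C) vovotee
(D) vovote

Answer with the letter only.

C

Attach mood subjunctive -e → vovotee.
aspect = inchoative: zero marking, form stays vovotee.
So the correct form is vovotee, option (C).
(D) vovote is wrong: it uses indicative instead of subjunctive for mood.
(B) vovoteeits is wrong: it uses perfective instead of inchoative for aspect.
(A) vovoteeam is wrong: it uses habitual instead of inchoative for aspect.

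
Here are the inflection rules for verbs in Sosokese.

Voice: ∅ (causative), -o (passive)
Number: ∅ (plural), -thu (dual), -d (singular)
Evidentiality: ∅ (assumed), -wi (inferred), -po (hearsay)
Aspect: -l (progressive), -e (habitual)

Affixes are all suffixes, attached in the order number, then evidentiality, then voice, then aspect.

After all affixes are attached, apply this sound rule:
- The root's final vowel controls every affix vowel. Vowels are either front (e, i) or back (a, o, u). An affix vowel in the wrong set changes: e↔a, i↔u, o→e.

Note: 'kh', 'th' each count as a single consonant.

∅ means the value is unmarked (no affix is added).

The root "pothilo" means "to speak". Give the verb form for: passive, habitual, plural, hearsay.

number = plural: zero marking, form stays pothilo.
Attach evidentiality hearsay -po → pothilopo.
Attach voice passive -o → pothilopoo.
Attach aspect habitual -e → pothilopooe.
Apply vowel harmony: pothilopooe → pothilopooa.

pothilopooa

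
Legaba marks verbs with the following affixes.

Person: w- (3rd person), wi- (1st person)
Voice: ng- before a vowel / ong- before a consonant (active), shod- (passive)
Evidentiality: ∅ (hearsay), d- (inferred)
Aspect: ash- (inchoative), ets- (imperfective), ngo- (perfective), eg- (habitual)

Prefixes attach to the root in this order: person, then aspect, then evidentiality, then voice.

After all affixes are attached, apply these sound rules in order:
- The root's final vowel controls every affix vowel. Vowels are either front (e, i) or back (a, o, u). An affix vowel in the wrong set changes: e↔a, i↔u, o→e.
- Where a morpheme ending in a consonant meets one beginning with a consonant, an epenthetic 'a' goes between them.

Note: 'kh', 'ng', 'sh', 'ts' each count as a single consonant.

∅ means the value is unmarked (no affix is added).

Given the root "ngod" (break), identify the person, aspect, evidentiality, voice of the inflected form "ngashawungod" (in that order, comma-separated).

Segment: ng-ash-wi-ngod.
person: wi- → 1st person.
aspect: ash- → inchoative.
evidentiality: ∅ → hearsay.
voice: ng/ong- → active.

1st person, inchoative, hearsay, active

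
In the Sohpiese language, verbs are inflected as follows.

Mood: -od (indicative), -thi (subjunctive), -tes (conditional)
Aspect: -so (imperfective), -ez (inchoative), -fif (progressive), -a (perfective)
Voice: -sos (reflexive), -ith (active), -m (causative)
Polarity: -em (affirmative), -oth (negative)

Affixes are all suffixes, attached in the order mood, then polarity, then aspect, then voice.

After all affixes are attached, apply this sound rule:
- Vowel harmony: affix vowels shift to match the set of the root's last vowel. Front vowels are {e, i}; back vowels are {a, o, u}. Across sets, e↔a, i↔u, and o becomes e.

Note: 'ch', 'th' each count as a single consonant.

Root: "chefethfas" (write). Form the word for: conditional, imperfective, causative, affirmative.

chefethfastasamsom

Attach mood conditional -tes → chefethfastes.
Attach polarity affirmative -em → chefethfastesem.
Attach aspect imperfective -so → chefethfastesemso.
Attach voice causative -m → chefethfastesemsom.
Apply vowel harmony: chefethfastesemsom → chefethfastasamsom.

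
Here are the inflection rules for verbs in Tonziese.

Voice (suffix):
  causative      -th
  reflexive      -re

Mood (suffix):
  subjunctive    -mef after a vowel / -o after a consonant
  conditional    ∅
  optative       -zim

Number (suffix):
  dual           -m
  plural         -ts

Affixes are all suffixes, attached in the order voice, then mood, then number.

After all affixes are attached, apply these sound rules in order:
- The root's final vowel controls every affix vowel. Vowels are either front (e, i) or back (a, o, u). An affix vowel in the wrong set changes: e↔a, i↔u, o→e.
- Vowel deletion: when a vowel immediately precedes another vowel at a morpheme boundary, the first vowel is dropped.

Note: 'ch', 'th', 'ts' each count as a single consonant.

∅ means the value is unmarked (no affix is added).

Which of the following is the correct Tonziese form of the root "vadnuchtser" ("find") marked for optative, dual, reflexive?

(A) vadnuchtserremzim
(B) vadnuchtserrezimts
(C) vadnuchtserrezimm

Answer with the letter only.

Attach voice reflexive -re → vadnuchtserre.
Attach mood optative -zim → vadnuchtserrezim.
Attach number dual -m → vadnuchtserrezimm.
Vowel harmony: no change.
Vowel deletion: no change.
So the correct form is vadnuchtserrezimm, option (C).
(B) vadnuchtserrezimts is wrong: it uses plural instead of dual for number.
(A) vadnuchtserremzim is wrong: it has the affixes in the wrong order.

C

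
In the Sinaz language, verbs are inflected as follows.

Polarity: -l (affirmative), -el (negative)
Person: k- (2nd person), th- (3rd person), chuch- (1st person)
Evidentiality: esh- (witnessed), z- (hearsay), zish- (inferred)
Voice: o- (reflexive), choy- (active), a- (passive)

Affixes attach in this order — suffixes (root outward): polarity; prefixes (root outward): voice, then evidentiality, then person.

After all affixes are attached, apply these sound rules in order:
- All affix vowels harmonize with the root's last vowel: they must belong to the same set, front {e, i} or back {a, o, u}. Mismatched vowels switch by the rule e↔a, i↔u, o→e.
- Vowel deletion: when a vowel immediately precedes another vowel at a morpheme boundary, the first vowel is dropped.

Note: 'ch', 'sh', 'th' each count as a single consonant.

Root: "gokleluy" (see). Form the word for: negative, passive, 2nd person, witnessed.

Attach voice passive a- → agokleluy.
Attach evidentiality witnessed esh- → eshagokleluy.
Attach person 2nd person k- → keshagokleluy.
Attach polarity negative -el → keshagokleluyel.
Apply vowel harmony: keshagokleluyel → kashagokleluyal.
Vowel deletion: no change.

kashagokleluyal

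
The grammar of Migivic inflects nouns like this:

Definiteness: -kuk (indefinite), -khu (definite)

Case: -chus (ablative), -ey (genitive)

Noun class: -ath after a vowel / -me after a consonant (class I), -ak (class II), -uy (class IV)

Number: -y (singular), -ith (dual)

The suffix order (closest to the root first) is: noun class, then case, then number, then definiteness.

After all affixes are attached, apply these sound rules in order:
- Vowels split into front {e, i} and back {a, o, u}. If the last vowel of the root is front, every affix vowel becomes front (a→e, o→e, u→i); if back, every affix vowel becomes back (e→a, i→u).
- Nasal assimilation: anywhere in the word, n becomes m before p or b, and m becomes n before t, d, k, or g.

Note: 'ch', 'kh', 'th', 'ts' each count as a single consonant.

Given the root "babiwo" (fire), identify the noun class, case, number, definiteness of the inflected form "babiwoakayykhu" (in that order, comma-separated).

Segment: babiwo-ak-ey-y-khu.
noun class: -ak → class II.
case: -ey → genitive.
number: -y → singular.
definiteness: -khu → definite.

class II, genitive, singular, definite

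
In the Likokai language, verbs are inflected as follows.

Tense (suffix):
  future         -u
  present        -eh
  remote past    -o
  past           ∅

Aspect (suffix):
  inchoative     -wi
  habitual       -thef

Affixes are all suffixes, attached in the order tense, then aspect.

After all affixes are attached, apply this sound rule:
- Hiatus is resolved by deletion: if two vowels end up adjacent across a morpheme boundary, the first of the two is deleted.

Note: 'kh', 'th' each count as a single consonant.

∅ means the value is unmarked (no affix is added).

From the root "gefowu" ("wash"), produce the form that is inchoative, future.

gefowuwi

Attach tense future -u → gefowuu.
Attach aspect inchoative -wi → gefowuuwi.
Apply vowel deletion: gefowuuwi → gefowuwi.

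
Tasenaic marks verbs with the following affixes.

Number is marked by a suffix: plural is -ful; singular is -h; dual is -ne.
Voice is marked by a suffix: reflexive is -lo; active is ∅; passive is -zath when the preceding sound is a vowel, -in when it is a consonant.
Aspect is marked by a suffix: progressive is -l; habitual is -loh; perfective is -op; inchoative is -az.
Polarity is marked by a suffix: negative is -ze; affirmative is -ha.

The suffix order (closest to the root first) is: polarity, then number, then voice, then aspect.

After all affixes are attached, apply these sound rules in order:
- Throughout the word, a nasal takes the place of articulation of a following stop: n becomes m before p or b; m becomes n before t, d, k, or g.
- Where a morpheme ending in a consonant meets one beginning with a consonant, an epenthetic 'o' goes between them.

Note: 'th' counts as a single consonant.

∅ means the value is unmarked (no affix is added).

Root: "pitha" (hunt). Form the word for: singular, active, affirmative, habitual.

pithahaholoh

Attach polarity affirmative -ha → pithaha.
Attach number singular -h → pithahah.
voice = active: zero marking, form stays pithahah.
Attach aspect habitual -loh → pithahahloh.
Nasal assimilation: no change.
Apply epenthesis: pithahahloh → pithahaholoh.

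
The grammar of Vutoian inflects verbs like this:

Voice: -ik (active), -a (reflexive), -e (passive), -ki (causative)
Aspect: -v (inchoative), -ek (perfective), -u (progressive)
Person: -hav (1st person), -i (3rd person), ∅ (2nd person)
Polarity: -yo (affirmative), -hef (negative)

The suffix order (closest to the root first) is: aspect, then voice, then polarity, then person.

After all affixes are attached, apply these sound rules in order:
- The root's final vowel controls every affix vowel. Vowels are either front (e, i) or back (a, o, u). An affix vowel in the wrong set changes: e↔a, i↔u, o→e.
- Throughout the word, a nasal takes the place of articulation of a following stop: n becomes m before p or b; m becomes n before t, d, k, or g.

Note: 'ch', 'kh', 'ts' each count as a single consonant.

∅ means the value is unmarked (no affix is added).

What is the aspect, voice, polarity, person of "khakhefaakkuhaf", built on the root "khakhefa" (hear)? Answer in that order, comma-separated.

perfective, causative, negative, 2nd person

Segment: khakhefa-ek-ki-hef.
aspect: -ek → perfective.
voice: -ki → causative.
polarity: -hef → negative.
person: ∅ → 2nd person.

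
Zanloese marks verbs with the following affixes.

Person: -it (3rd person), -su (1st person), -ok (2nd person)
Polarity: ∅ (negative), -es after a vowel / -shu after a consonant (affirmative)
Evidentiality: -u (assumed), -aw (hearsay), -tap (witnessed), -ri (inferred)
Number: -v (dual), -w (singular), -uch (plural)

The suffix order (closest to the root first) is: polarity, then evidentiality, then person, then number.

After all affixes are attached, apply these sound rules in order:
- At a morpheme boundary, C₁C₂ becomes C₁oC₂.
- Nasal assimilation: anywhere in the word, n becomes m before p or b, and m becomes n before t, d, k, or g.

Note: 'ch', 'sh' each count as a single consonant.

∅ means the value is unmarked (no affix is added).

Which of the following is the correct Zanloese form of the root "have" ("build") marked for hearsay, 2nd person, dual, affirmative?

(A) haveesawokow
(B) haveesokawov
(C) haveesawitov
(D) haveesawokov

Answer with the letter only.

D

Attach polarity affirmative -es (after vowel 'e') → havees.
Attach evidentiality hearsay -aw → haveesaw.
Attach person 2nd person -ok → haveesawok.
Attach number dual -v → haveesawokv.
Apply epenthesis: haveesawokv → haveesawokov.
Nasal assimilation: no change.
So the correct form is haveesawokov, option (D).
(B) haveesokawov is wrong: it has the affixes in the wrong order.
(A) haveesawokow is wrong: it uses singular instead of dual for number.
(C) haveesawitov is wrong: it uses 3rd person instead of 2nd person for person.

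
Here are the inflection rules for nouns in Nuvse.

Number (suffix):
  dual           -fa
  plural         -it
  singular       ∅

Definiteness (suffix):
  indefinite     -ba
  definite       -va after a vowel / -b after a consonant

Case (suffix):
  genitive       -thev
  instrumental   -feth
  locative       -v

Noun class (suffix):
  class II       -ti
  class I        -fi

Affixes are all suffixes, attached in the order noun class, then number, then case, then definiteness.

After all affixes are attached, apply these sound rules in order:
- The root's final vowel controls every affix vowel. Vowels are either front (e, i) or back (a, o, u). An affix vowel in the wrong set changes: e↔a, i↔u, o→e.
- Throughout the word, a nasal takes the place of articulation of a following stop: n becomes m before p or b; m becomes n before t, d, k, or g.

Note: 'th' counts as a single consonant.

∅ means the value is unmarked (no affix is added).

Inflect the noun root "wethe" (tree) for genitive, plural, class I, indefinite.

Attach noun class class I -fi → wethefi.
Attach number plural -it → wethefiit.
Attach case genitive -thev → wethefiitthev.
Attach definiteness indefinite -ba → wethefiitthevba.
Apply vowel harmony: wethefiitthevba → wethefiitthevbe.
Nasal assimilation: no change.

wethefiitthevbe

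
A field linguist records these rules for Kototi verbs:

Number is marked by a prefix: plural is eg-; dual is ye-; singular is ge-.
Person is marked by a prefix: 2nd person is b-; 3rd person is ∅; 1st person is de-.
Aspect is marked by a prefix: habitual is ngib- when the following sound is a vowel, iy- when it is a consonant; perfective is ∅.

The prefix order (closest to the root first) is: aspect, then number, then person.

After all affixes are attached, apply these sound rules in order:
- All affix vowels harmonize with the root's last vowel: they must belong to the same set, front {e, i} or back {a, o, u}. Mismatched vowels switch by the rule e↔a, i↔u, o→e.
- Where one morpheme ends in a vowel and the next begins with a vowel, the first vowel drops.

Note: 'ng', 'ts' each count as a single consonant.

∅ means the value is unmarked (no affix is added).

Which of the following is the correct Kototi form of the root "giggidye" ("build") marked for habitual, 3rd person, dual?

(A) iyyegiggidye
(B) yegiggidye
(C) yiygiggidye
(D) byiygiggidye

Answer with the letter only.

C

Attach aspect habitual iy- (before consonant 'g') → iygiggidye.
Attach number dual ye- → yeiygiggidye.
person = 3rd person: zero marking, form stays yeiygiggidye.
Vowel harmony: no change.
Apply vowel deletion: yeiygiggidye → yiygiggidye.
So the correct form is yiygiggidye, option (C).
(A) iyyegiggidye is wrong: it has the affixes in the wrong order.
(B) yegiggidye is wrong: it uses perfective instead of habitual for aspect.
(D) byiygiggidye is wrong: it uses 2nd person instead of 3rd person for person.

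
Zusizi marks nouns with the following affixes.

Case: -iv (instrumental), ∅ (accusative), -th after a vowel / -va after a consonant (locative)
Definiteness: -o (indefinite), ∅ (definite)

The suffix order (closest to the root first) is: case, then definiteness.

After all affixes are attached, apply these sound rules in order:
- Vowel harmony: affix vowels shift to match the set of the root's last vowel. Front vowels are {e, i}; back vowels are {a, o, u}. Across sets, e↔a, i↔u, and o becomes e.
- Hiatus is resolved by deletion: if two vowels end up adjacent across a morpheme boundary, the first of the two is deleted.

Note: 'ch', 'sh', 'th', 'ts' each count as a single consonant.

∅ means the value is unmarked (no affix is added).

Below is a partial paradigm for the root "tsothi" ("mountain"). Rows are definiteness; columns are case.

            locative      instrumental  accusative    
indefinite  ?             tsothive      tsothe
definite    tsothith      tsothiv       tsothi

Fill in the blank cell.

Attach case locative -th (after vowel 'i') → tsothith.
Attach definiteness indefinite -o → tsothitho.
Apply vowel harmony: tsothitho → tsothithe.
Vowel deletion: no change.

tsothithe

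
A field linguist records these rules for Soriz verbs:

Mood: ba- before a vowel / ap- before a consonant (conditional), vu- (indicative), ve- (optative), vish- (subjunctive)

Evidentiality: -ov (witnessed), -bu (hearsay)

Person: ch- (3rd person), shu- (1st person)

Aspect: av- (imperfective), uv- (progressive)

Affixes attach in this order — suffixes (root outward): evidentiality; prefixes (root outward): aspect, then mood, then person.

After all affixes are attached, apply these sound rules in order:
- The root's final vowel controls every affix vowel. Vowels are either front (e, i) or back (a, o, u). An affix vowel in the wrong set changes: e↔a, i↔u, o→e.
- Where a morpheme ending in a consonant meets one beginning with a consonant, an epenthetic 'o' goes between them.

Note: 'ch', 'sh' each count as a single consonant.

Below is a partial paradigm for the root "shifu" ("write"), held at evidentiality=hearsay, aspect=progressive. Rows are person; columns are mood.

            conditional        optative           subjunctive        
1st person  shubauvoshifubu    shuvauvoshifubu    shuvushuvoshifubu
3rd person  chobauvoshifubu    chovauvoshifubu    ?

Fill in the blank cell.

Attach evidentiality hearsay -bu → shifubu.
Attach aspect progressive uv- → uvshifubu.
Attach mood subjunctive vish- → vishuvshifubu.
Attach person 3rd person ch- → chvishuvshifubu.
Apply vowel harmony: chvishuvshifubu → chvushuvshifubu.
Apply epenthesis: chvushuvshifubu → chovushuvoshifubu.

chovushuvoshifubu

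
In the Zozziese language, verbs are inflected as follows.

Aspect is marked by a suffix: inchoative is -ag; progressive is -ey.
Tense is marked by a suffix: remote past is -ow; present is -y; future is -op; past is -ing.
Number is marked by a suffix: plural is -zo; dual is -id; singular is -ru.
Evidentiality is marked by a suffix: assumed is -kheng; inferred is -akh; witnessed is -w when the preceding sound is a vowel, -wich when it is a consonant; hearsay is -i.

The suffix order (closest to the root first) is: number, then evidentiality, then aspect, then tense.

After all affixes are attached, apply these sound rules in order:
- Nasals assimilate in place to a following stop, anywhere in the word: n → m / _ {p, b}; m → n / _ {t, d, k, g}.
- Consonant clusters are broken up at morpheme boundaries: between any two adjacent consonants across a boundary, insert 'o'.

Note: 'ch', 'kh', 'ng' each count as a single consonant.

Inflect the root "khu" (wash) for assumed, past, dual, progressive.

Attach number dual -id → khuid.
Attach evidentiality assumed -kheng → khuidkheng.
Attach aspect progressive -ey → khuidkhengey.
Attach tense past -ing → khuidkhengeying.
Nasal assimilation: no change.
Apply epenthesis: khuidkhengeying → khuidokhengeying.

khuidokhengeying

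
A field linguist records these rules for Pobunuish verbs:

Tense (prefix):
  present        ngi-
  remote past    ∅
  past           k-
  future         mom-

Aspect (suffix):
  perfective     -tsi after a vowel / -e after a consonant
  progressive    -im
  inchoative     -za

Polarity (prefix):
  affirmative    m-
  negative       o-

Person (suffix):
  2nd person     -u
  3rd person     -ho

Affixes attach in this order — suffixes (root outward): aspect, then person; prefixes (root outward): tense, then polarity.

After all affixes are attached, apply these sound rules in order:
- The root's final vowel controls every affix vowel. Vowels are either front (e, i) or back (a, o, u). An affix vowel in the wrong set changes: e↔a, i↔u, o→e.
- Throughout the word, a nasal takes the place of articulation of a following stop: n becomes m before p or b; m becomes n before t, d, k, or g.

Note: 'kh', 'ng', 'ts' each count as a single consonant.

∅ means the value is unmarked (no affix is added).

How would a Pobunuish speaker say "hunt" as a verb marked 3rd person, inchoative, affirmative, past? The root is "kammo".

nkkammozaho

Attach tense past k- → kkammo.
Attach polarity affirmative m- → mkkammo.
Attach aspect inchoative -za → mkkammoza.
Attach person 3rd person -ho → mkkammozaho.
Vowel harmony: no change.
Apply nasal assimilation: mkkammozaho → nkkammozaho.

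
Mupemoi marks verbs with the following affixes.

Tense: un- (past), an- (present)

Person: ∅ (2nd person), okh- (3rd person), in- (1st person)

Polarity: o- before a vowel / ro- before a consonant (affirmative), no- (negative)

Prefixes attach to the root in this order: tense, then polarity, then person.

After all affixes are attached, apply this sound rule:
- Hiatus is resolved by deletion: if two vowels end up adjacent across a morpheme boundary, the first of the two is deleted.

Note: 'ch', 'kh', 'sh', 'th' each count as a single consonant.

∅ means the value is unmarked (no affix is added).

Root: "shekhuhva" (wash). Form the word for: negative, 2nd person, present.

nanshekhuhva

Attach tense present an- → anshekhuhva.
Attach polarity negative no- → noanshekhuhva.
person = 2nd person: zero marking, form stays noanshekhuhva.
Apply vowel deletion: noanshekhuhva → nanshekhuhva.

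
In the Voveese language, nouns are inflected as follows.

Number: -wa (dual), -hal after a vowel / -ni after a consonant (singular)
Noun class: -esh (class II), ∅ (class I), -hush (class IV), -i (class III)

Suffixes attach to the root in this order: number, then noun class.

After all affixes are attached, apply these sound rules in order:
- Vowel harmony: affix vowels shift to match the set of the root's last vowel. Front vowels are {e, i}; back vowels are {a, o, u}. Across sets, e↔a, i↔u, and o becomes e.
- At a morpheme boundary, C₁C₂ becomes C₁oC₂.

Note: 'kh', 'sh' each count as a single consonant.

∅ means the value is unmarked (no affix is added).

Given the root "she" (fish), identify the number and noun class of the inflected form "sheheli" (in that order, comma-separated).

singular, class III

Segment: she-hal-i.
number: -hal/ni → singular.
noun class: -i → class III.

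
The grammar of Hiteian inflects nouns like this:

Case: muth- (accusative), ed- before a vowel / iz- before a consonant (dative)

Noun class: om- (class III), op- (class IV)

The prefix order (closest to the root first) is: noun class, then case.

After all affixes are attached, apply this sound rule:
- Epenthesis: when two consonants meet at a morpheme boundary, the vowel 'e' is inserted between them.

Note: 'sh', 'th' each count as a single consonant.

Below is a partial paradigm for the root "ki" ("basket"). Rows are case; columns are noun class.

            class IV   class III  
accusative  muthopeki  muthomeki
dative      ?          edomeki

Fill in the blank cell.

edopeki

Attach noun class class IV op- → opki.
Attach case dative ed- (before vowel 'o') → edopki.
Apply epenthesis: edopki → edopeki.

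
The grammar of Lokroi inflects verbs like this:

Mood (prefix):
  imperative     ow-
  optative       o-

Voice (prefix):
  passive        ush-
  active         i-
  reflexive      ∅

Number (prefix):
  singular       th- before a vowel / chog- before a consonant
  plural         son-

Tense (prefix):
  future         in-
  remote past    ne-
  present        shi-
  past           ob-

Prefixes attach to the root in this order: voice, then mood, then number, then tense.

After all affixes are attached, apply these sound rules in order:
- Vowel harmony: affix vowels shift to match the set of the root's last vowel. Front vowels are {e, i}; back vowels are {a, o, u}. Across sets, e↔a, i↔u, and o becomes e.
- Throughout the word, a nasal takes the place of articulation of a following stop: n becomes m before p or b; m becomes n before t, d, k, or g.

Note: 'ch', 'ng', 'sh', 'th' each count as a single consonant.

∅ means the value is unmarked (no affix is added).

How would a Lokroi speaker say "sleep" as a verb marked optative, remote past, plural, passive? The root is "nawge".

Attach voice passive ush- → ushnawge.
Attach mood optative o- → oushnawge.
Attach number plural son- → sonoushnawge.
Attach tense remote past ne- → nesonoushnawge.
Apply vowel harmony: nesonoushnawge → neseneishnawge.
Nasal assimilation: no change.

neseneishnawge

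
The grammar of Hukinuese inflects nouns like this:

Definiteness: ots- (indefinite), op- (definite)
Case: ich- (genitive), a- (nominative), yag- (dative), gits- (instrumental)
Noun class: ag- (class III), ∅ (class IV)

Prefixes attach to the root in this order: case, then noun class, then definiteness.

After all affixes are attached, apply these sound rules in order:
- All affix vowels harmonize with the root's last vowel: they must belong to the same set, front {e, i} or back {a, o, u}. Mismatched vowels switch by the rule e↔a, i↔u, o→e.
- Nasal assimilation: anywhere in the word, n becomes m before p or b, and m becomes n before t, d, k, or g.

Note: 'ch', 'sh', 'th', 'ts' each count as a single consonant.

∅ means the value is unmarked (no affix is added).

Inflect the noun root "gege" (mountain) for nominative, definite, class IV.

Attach case nominative a- → agege.
noun class = class IV: zero marking, form stays agege.
Attach definiteness definite op- → opagege.
Apply vowel harmony: opagege → epegege.
Nasal assimilation: no change.

epegege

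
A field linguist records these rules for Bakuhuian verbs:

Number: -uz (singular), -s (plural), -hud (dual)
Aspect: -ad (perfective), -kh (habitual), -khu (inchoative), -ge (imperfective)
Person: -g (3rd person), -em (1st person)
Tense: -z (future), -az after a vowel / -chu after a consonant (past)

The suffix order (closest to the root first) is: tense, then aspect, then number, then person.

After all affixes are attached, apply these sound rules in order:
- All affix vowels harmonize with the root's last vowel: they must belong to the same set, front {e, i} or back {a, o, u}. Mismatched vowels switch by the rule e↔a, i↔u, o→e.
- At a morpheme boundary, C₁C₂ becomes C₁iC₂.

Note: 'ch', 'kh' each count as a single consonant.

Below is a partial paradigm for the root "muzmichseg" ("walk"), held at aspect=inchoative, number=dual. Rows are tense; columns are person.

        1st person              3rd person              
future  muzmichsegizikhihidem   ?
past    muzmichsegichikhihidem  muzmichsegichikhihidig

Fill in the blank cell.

Attach tense future -z → muzmichsegz.
Attach aspect inchoative -khu → muzmichsegzkhu.
Attach number dual -hud → muzmichsegzkhuhud.
Attach person 3rd person -g → muzmichsegzkhuhudg.
Apply vowel harmony: muzmichsegzkhuhudg → muzmichsegzkhihidg.
Apply epenthesis: muzmichsegzkhihidg → muzmichsegizikhihidig.

muzmichsegizikhihidig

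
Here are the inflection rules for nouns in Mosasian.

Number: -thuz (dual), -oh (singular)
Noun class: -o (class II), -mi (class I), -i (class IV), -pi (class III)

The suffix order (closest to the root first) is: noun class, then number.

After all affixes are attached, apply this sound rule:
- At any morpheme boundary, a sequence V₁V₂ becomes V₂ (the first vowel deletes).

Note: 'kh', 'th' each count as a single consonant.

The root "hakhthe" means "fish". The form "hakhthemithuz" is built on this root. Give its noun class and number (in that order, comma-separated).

class I, dual

Segment: hakhthe-mi-thuz.
noun class: -mi → class I.
number: -thuz → dual.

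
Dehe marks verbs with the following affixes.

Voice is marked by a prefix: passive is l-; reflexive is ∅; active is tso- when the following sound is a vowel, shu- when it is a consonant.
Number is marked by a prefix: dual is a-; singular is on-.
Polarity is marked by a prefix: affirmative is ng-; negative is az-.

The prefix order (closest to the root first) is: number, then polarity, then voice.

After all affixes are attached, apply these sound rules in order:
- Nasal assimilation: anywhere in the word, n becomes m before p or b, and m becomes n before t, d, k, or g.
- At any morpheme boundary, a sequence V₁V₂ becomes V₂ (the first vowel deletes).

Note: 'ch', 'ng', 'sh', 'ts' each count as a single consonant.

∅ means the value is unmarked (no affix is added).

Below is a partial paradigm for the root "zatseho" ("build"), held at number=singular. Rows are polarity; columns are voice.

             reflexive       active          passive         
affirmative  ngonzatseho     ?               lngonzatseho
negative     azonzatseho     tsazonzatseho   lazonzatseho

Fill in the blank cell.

shungonzatseho

Attach number singular on- → onzatseho.
Attach polarity affirmative ng- → ngonzatseho.
Attach voice active shu- (before consonant 'ng') → shungonzatseho.
Nasal assimilation: no change.
Vowel deletion: no change.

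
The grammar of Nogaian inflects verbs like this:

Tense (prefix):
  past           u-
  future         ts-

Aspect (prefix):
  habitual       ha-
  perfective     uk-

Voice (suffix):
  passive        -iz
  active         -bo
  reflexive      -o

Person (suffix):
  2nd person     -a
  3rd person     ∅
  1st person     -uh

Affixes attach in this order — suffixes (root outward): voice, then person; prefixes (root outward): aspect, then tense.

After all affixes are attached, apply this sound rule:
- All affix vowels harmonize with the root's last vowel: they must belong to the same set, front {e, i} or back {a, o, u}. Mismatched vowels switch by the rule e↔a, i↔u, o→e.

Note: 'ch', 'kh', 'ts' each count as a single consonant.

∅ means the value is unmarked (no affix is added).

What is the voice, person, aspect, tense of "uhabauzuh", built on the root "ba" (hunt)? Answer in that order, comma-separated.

Segment: u-ha-ba-iz-uh.
voice: -iz → passive.
person: -uh → 1st person.
aspect: ha- → habitual.
tense: u- → past.

passive, 1st person, habitual, past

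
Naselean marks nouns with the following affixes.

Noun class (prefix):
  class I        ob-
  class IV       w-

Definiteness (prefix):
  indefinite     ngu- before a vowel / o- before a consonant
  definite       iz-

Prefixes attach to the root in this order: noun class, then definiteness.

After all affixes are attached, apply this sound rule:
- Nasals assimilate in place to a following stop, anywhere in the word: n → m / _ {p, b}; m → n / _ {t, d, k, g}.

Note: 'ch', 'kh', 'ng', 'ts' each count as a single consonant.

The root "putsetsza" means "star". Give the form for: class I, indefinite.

Attach noun class class I ob- → obputsetsza.
Attach definiteness indefinite ngu- (before vowel 'o') → nguobputsetsza.
Nasal assimilation: no change.

nguobputsetsza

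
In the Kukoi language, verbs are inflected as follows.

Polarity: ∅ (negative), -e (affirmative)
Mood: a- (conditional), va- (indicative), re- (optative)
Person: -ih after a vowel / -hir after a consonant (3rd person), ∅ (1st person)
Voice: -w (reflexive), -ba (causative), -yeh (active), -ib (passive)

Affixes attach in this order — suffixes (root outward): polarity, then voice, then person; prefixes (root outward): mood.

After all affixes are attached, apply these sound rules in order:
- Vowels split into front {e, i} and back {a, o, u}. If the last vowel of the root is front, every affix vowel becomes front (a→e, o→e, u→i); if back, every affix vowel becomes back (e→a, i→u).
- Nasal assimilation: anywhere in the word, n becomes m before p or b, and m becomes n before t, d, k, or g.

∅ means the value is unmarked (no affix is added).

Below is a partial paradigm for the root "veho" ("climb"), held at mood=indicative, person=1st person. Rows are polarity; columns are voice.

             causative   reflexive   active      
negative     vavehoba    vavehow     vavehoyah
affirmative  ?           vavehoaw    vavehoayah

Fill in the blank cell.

vavehoaba

Attach polarity affirmative -e → vehoe.
Attach mood indicative va- → vavehoe.
Attach voice causative -ba → vavehoeba.
person = 1st person: zero marking, form stays vavehoeba.
Apply vowel harmony: vavehoeba → vavehoaba.
Nasal assimilation: no change.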